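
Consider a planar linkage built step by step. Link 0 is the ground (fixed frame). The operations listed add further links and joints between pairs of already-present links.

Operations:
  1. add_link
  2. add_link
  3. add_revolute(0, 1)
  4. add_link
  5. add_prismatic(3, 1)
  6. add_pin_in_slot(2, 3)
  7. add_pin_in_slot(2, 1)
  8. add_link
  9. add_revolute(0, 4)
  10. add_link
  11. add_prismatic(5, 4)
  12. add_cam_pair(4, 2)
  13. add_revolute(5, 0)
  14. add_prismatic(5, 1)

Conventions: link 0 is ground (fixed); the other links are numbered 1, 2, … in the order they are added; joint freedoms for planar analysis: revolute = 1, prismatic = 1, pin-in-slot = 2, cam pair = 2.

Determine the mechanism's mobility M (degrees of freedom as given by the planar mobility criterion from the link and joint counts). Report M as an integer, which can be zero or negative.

ground; <1,0,0>
#1 <2,0,0>
#2 <3,0,0>
R:0↔1 J1 <3,1,0>
#3 <4,1,0>
P:3↔1 J1 <4,2,0>
PS:2↔3 J2 <4,2,1>
PS:2↔1 J2 <4,2,2>
#4 <5,2,2>
R:0↔4 J1 <5,3,2>
#5 <6,3,2>
P:5↔4 J1 <6,4,2>
C:4↔2 J2 <6,4,3>
R:5↔0 J1 <6,5,3>
P:5↔1 J1 <6,6,3>
3×5 − 2×6 − 1×3 = 0

M = 0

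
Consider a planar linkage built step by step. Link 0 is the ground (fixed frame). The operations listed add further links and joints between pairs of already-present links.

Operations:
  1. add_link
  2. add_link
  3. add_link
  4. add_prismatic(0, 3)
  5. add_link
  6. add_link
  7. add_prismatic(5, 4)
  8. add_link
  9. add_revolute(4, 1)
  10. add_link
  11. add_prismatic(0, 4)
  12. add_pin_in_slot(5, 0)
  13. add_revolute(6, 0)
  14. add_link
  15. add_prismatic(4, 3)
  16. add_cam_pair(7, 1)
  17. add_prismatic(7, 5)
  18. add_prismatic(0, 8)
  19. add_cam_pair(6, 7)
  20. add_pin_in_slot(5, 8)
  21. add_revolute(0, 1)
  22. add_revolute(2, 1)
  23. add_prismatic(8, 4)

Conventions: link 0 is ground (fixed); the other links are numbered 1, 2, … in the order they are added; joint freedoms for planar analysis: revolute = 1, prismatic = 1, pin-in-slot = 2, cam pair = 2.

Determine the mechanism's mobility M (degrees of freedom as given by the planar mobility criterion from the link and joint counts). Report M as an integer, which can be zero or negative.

ground; <1,0,0>
#1 <2,0,0>
#2 <3,0,0>
#3 <4,0,0>
P:0↔3 J1 <4,1,0>
#4 <5,1,0>
#5 <6,1,0>
P:5↔4 J1 <6,2,0>
#6 <7,2,0>
R:4↔1 J1 <7,3,0>
#7 <8,3,0>
P:0↔4 J1 <8,4,0>
PS:5↔0 J2 <8,4,1>
R:6↔0 J1 <8,5,1>
#8 <9,5,1>
P:4↔3 J1 <9,6,1>
C:7↔1 J2 <9,6,2>
P:7↔5 J1 <9,7,2>
P:0↔8 J1 <9,8,2>
C:6↔7 J2 <9,8,3>
PS:5↔8 J2 <9,8,4>
R:0↔1 J1 <9,9,4>
R:2↔1 J1 <9,10,4>
P:8↔4 J1 <9,11,4>
3×8 − 2×11 − 1×4 = -2

M = -2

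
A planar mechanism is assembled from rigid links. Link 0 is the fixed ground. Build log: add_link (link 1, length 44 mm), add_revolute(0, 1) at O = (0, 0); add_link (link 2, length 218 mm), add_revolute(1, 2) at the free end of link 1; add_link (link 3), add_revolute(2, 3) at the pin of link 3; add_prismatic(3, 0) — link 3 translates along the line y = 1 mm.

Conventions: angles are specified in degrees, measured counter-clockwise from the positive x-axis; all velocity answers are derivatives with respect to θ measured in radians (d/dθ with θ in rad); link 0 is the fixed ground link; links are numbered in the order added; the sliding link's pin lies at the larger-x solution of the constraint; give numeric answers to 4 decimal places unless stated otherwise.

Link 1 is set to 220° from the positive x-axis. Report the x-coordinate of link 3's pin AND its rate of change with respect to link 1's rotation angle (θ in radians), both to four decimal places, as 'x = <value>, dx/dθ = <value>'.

geometry: r = 44 mm, L = 218 mm, e = 1 mm
crank pin P = (r cos θ, r sin θ) = (-33.705955, -28.282655)
h = r sin θ − e = -28.282655 − 1 = -29.282655
x = r cos θ + √(L² − h²) = -33.705955 + 216.024365 = 182.318409
dx/dθ = −r sin θ − h·r cos θ/√(L² − h²) (θ in radians; h = -29.282655) = 23.713726

x = 182.3184, dx/dθ = 23.7137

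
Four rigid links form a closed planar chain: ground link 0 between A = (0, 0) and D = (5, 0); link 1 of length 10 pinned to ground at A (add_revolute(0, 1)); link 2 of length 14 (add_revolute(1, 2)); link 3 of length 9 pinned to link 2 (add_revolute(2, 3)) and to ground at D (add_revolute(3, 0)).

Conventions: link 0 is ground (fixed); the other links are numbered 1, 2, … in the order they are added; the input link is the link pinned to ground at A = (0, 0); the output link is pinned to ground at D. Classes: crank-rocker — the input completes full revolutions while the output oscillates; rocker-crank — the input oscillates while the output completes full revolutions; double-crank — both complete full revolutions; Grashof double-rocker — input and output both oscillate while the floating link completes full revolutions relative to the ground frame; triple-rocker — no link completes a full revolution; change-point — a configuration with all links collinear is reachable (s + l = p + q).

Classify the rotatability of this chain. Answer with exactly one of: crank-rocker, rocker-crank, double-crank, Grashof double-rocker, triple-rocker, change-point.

lengths: ground=5, input=10, coupler=14, output=9
sorted: s=5 (shortest), l=14 (longest), p+q=19
s + l = 19 vs p + q = 19
s + l = p + q → change-point (collinear configuration reachable)

change-point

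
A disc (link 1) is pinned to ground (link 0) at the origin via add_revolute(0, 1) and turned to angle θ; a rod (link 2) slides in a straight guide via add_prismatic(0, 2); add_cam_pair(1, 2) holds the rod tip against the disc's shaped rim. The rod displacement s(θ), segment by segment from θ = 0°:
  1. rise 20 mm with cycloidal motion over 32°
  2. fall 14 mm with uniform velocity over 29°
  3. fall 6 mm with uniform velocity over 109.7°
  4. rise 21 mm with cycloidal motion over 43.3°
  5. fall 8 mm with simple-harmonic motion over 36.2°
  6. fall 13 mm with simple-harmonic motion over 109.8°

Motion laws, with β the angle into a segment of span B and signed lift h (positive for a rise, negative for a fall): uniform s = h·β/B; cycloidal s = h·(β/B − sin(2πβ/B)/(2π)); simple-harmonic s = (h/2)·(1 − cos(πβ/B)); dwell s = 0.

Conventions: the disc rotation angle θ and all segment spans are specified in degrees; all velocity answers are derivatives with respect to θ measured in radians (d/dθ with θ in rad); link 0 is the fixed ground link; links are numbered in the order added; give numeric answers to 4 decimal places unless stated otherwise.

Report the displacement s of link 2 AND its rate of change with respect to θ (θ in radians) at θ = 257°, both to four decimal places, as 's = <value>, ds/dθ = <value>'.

segment 1 (0° to 32°, cycloidal, h = 20) is passed completely: s = 0.0000 + (20) = 20.0000
segment 2 (32° to 61°, uniform, h = -14) is passed completely: s = 20.0000 + (-14) = 6.0000
segment 3 (61° to 170.7°, uniform, h = -6) is passed completely: s = 6.0000 + (-6) = 0.0000
segment 4 (170.7° to 214°, cycloidal, h = 21) is passed completely: s = 0.0000 + (21) = 21.0000
segment 5 (214° to 250.2°, simple-harmonic, h = -8) is passed completely: s = 21.0000 + (-8) = 13.0000
θ = 257° falls in segment 6 (250.2° to 360°, simple-harmonic, h = -13): β = 257 − 250.2 = 6.8°, B = 109.8°; Δs = -13/2·(1 − cos(π·0.0619)) = -0.1226; s = 13.0000 − 0.1226 = 12.8774
velocity in seg [250.2°–360°] (simple-harmonic), θ in radians: β = 6.8° = 0.1187 rad, B = 109.8° = 1.9164 rad; ds/dθ = (πh/(2B)) sin(πβ/B) = (π·(-13)/(2·1.9164)) sin(π·0.0619) = -2.060139 mm/rad

s = 12.8774, ds/dθ = -2.0601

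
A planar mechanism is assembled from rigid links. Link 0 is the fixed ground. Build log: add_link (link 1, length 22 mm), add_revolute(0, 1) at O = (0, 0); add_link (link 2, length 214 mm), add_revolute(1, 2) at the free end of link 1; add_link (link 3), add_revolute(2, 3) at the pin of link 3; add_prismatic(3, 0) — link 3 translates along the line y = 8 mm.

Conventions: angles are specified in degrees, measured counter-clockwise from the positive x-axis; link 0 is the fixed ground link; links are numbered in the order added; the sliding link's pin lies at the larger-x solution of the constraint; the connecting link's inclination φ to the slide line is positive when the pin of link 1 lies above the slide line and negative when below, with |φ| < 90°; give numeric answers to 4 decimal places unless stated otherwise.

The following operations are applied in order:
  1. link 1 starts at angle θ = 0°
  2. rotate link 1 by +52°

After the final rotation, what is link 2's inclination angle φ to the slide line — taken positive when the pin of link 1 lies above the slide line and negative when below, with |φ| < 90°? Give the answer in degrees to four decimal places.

geometry: r = 22 mm, L = 214 mm, e = 8 mm; θ starts at 0°
rotate link 1 by +52°: θ ← 0° +52° = 52°
h = r sin θ − e = 17.336237 − 8 = 9.336237
sin φ = h / L = 9.336237 / 214 = 0.04362727
φ = arcsin(0.04362727) = 2.500452°

2.5005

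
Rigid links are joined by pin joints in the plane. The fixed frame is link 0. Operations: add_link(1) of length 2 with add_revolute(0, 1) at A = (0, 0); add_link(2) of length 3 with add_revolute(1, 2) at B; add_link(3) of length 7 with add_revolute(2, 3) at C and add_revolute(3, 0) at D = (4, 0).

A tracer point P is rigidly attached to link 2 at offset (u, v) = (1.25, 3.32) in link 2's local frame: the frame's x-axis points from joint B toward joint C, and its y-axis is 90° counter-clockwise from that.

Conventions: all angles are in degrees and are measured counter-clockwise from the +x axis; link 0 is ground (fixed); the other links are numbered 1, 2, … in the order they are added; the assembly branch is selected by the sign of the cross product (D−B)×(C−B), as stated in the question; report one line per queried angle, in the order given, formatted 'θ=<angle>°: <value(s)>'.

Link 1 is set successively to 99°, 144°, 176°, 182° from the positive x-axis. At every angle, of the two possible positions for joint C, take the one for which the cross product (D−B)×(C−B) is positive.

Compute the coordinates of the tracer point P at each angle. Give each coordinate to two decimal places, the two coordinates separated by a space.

A=(0,0), D=(4.00,0)
θ=99°: B = A + 2.00·(cos99°, sin99°) = (-0.3129, 1.9754)
θ=99°: |BD| = 4.7437
θ=99°: circle(B,3.00) ∩ circle(D,7.00): a=-1.8442, h=2.3662
θ=99°:   candidates: C₊=(-1.0043,4.8946) cross=11.225; C₋=(-2.9749,0.5921) cross=-11.225
θ=99°:   branch + wants cross > 0 → take C=(-1.0043,4.8946) (cross=11.225)
θ=99°: ex = (C−B)/|BC| = (-0.2305,0.9731); ey = (-0.9731,-0.2305)
θ=99°: P = B + 1.25·ex + 3.32·ey = (-3.8316,2.4266)
θ=144°: B = A + 2.00·(cos144°, sin144°) = (-1.6180, 1.1756)
θ=144°: |BD| = 5.7397
θ=144°: circle(B,3.00) ∩ circle(D,7.00): a=-0.6146, h=2.9364
θ=144°:   candidates: C₊=(-1.6182,4.1756) cross=16.854; C₋=(-2.8211,-1.5727) cross=-16.854
θ=144°:   branch + wants cross > 0 → take C=(-1.6182,4.1756) (cross=16.854)
θ=144°: ex = (C−B)/|BC| = (-0.0001,1.0000); ey = (-1.0000,-0.0001)
θ=144°: P = B + 1.25·ex + 3.32·ey = (-4.9381,2.4253)
θ=176°: B = A + 2.00·(cos176°, sin176°) = (-1.9951, 0.1395)
θ=176°: |BD| = 5.9968
θ=176°: circle(B,3.00) ∩ circle(D,7.00): a=-0.3368, h=2.9810
θ=176°:   candidates: C₊=(-2.2624,3.1276) cross=17.877; C₋=(-2.4012,-2.8329) cross=-17.877
θ=176°:   branch + wants cross > 0 → take C=(-2.2624,3.1276) (cross=17.877)
θ=176°: ex = (C−B)/|BC| = (-0.0891,0.9960); ey = (-0.9960,-0.0891)
θ=176°: P = B + 1.25·ex + 3.32·ey = (-5.4133,1.0887)
θ=182°: B = A + 2.00·(cos182°, sin182°) = (-1.9988, -0.0698)
θ=182°: |BD| = 5.9992
θ=182°: circle(B,3.00) ∩ circle(D,7.00): a=-0.3342, h=2.9813
θ=182°:   candidates: C₊=(-2.3676,2.9074) cross=17.886; C₋=(-2.2983,-3.0548) cross=-17.886
θ=182°:   branch + wants cross > 0 → take C=(-2.3676,2.9074) (cross=17.886)
θ=182°: ex = (C−B)/|BC| = (-0.1230,0.9924); ey = (-0.9924,-0.1230)
θ=182°: P = B + 1.25·ex + 3.32·ey = (-5.4473,0.7625)

θ=99°: -3.83 2.43
θ=144°: -4.94 2.43
θ=176°: -5.41 1.09
θ=182°: -5.45 0.76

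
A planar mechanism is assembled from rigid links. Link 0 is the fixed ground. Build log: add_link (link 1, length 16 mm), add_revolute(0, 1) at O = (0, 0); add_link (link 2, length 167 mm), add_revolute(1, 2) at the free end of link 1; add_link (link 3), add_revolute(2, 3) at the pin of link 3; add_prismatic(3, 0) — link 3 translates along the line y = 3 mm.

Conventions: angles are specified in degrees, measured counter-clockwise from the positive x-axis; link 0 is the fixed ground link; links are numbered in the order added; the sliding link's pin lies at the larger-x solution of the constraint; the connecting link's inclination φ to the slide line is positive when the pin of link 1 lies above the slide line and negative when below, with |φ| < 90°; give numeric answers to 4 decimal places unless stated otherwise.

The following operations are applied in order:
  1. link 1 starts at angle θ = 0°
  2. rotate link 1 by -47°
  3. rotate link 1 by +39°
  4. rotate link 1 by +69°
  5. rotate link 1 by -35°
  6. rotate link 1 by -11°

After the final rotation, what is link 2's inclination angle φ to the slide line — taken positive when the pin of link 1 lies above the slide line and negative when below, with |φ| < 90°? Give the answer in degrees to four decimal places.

geometry: r = 16 mm, L = 167 mm, e = 3 mm; θ starts at 0°
rotate link 1 by -47°: θ ← 0° -47° = -47°
rotate link 1 by +39°: θ ← -47° +39° = -8°
rotate link 1 by +69°: θ ← -8° +69° = 61°
rotate link 1 by -35°: θ ← 61° -35° = 26°
rotate link 1 by -11°: θ ← 26° -11° = 15°
h = r sin θ − e = 4.141105 − 3 = 1.141105
sin φ = h / L = 1.141105 / 167 = 0.00683296
φ = arcsin(0.00683296) = 0.391503°

0.3915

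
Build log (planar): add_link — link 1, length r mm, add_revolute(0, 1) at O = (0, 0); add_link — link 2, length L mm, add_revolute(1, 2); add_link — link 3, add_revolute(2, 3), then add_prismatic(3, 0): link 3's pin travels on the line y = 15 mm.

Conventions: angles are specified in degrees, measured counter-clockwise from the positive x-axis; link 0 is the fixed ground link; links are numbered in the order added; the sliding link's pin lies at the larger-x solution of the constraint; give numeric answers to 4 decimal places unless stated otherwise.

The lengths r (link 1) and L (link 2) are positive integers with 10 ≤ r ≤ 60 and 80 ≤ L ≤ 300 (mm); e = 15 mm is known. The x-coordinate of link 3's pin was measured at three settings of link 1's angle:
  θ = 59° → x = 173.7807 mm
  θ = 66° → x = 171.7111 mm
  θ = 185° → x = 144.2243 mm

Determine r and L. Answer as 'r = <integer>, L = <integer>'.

constraint per measurement: (x − r cos θ)² + (r sin θ − e)² = L²
subtracting the θ₁ and θ₂ equations cancels the r² and L² terms:
r = (x₁² − x₂²) / (2[(x₁cos θ₁ + e sin θ₁) − (x₂cos θ₂ + e sin θ₂)]) = 18.9998 → r = 19
L² = (x₁ − r cos θ₁)² + (r sin θ₁ − e)² = 26896.0066 → L = 164.0000 → L = 164
check at θ₃=185°: x = 144.2243 (printed 144.2243) ✓

r = 19, L = 164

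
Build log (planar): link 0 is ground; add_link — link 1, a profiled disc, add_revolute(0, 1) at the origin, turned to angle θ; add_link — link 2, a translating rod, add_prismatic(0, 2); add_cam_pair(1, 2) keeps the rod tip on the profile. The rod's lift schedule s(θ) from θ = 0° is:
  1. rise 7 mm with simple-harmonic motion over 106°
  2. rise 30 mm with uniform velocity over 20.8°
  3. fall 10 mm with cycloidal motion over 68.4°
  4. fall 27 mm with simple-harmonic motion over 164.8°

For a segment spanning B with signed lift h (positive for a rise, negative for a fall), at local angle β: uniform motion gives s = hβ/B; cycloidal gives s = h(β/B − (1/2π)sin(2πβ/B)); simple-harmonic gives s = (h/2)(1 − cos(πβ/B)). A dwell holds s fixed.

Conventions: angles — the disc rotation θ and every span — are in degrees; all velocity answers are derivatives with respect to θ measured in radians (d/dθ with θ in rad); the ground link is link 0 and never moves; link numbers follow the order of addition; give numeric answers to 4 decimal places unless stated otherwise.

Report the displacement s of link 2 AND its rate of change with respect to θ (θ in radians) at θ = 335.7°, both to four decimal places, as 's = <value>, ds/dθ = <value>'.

seg 1 [0°–106°] simple-harmonic, h=7: full span → s += 7 → s = 7.0000
seg 2 [106°–126.8°] uniform, h=30: full span → s += 30 → s = 37.0000
seg 3 [126.8°–195.2°] cycloidal, h=-10: full span → s += -10 → s = 27.0000
seg 4 [195.2°–360°] simple-harmonic, h=-27: θ=335.7° here. β=140.5, B=164.8. -27/2·(1 − cos(π·0.8525)) = -25.5773 → s = 1.4227
velocity in seg [195.2°–360°] (simple-harmonic), θ in radians: β = 140.5° = 2.4522 rad, B = 164.8° = 2.8763 rad; ds/dθ = (πh/(2B)) sin(πβ/B) = (π·(-27)/(2·2.8763)) sin(π·0.8525) = -6.588753 mm/rad

s = 1.4227, ds/dθ = -6.5888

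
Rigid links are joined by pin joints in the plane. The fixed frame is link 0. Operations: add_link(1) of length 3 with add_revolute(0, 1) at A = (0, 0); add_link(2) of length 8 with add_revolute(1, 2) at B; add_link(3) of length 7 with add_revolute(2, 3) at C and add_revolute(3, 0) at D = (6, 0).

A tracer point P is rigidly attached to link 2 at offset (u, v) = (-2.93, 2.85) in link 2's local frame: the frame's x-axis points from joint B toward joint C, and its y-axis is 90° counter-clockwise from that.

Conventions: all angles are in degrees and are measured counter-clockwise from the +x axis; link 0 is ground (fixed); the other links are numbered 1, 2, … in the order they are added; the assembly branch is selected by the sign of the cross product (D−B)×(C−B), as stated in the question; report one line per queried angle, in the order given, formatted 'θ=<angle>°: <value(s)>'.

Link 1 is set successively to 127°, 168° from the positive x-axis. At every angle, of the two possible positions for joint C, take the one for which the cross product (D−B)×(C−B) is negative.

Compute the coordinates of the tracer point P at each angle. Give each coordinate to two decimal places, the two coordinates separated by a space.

A=(0,0), D=(6.00,0)
θ=127°: B = A + 3.00·(cos127°, sin127°) = (-1.8054, 2.3959)
θ=127°: |BD| = 8.1649
θ=127°: circle(B,8.00) ∩ circle(D,7.00): a=5.0010, h=6.2442
θ=127°:   candidates: C₊=(4.8077,6.8977) cross=50.983; C₋=(1.1431,-5.0409) cross=-50.983
θ=127°:   branch - wants cross < 0 → take C=(1.1431,-5.0409) (cross=-50.983)
θ=127°: ex = (C−B)/|BC| = (0.3686,-0.9296); ey = (0.9296,0.3686)
θ=127°: P = B + -2.93·ex + 2.85·ey = (-0.2360,6.1701)
θ=168°: B = A + 3.00·(cos168°, sin168°) = (-2.9344, 0.6237)
θ=168°: |BD| = 8.9562
θ=168°: circle(B,8.00) ∩ circle(D,7.00): a=5.3155, h=5.9787
θ=168°:   candidates: C₊=(2.7845,6.2178) cross=53.547; C₋=(1.9518,-5.7107) cross=-53.547
θ=168°:   branch - wants cross < 0 → take C=(1.9518,-5.7107) (cross=-53.547)
θ=168°: ex = (C−B)/|BC| = (0.6108,-0.7918); ey = (0.7918,0.6108)
θ=168°: P = B + -2.93·ex + 2.85·ey = (-2.4674,4.6844)

θ=127°: -0.24 6.17
θ=168°: -2.47 4.68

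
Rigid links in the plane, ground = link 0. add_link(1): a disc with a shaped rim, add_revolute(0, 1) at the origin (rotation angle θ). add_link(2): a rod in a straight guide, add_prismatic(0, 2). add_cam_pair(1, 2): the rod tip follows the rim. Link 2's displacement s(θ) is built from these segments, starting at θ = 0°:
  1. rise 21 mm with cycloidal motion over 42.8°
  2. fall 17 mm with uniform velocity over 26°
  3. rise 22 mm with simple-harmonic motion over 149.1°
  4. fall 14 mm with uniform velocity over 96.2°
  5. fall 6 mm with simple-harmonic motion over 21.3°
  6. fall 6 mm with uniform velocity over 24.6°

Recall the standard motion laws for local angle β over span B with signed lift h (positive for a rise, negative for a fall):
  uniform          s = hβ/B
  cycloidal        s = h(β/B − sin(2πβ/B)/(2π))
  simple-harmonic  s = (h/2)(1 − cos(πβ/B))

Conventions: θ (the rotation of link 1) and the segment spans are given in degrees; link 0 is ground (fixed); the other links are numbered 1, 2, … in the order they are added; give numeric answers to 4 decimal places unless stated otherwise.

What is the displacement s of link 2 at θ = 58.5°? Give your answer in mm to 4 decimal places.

segment 1 (0° to 42.8°, cycloidal, h = 21) is passed completely: s = 0.0000 + (21) = 21.0000
θ = 58.5° falls in segment 2 (42.8° to 68.8°, uniform, h = -17): β = 58.5 − 42.8 = 15.7°, B = 26°; Δs = -17·15.7/26 = -10.2654; s = 21.0000 − 10.2654 = 10.7346

10.7346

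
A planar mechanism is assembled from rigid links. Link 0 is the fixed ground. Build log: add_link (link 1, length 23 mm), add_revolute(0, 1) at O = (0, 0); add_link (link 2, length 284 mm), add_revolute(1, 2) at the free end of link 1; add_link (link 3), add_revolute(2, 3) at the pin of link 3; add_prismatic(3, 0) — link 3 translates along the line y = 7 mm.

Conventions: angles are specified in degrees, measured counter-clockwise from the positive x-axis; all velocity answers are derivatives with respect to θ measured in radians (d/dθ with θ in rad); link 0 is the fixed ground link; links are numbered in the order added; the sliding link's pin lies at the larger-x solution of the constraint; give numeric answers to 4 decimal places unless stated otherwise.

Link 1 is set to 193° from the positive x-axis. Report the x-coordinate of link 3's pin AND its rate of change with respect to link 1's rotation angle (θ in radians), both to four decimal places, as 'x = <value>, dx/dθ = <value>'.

geometry: r = 23 mm, L = 284 mm, e = 7 mm
crank pin P = (r cos θ, r sin θ) = (-22.410511, -5.173874)
h = r sin θ − e = -5.173874 − 7 = -12.173874
x = r cos θ + √(L² − h²) = -22.410511 + 283.738959 = 261.328447
dx/dθ = −r sin θ − h·r cos θ/√(L² − h²) (θ in radians; h = -12.173874) = 4.212347

x = 261.3284, dx/dθ = 4.2123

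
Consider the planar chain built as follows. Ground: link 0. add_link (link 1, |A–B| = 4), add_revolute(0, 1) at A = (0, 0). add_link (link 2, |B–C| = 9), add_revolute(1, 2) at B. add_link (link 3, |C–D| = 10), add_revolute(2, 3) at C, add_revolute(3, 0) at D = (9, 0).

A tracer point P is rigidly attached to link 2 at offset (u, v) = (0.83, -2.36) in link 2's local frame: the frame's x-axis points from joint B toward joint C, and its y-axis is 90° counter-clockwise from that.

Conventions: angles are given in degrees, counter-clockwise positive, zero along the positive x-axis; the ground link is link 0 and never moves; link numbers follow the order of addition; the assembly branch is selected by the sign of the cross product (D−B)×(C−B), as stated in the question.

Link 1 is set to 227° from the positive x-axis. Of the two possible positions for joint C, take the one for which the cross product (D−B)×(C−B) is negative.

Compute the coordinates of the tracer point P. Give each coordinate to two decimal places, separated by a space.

A=(0,0), D=(9.00,0)
B = A + 4.00·(cos227°, sin227°) = (-2.7280, -2.9254)
|BD| = 12.0873
circle(B,9.00) ∩ circle(D,10.00): a=5.2577, h=7.3045
  candidates: C₊=(0.6056,5.4345) cross=88.292; C₋=(4.1413,-8.7403) cross=-88.292
  branch - wants cross < 0 → take C=(4.1413,-8.7403) (cross=-88.292)
ex = (C−B)/|BC| = (0.7633,-0.6461); ey = (0.6461,0.7633)
P = B + 0.83·ex + -2.36·ey = (-3.6193,-5.2630)

-3.62 -5.26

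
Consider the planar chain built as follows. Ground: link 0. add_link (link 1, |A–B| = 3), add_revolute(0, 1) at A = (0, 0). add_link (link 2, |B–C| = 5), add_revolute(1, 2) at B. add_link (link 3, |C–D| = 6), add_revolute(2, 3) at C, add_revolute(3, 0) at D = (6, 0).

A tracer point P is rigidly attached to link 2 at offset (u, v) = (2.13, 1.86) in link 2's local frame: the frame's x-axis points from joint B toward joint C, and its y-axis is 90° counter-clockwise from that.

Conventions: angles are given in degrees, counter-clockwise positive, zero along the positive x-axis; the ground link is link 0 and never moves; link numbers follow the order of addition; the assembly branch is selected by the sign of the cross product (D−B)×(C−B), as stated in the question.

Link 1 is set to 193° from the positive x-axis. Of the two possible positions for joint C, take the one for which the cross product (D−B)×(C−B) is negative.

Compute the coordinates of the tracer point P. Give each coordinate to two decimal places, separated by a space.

A=(0,0), D=(6.00,0)
B = A + 3.00·(cos193°, sin193°) = (-2.9231, -0.6749)
|BD| = 8.9486
circle(B,5.00) ∩ circle(D,6.00): a=3.8597, h=3.1785
  candidates: C₊=(0.6859,2.7857) cross=28.443; C₋=(1.1653,-3.5532) cross=-28.443
  branch - wants cross < 0 → take C=(1.1653,-3.5532) (cross=-28.443)
ex = (C−B)/|BC| = (0.8177,-0.5757); ey = (0.5757,0.8177)
P = B + 2.13·ex + 1.86·ey = (-0.1107,-0.3802)

-0.11 -0.38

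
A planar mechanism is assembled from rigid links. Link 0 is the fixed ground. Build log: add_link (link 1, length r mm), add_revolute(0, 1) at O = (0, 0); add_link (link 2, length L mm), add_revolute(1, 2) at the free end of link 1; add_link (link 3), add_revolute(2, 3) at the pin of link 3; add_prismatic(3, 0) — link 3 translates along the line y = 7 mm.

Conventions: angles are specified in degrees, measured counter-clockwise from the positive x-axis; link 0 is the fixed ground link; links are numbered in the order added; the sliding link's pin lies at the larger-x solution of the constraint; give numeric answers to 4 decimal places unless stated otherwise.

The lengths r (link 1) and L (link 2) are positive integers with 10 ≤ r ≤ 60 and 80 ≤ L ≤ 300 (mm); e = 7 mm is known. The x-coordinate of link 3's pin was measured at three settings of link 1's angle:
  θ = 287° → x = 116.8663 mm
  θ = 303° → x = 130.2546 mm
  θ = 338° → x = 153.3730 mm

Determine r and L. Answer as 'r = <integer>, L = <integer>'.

constraint per measurement: (x − r cos θ)² + (r sin θ − e)² = L²
subtracting the θ₁ and θ₂ equations cancels the r² and L² terms:
r = (x₁² − x₂²) / (2[(x₁cos θ₁ + e sin θ₁) − (x₂cos θ₂ + e sin θ₂)]) = 44.0002 → r = 44
L² = (x₁ − r cos θ₁)² + (r sin θ₁ − e)² = 13224.9967 → L = 115.0000 → L = 115
check at θ₃=338°: x = 153.3730 (printed 153.3730) ✓

r = 44, L = 115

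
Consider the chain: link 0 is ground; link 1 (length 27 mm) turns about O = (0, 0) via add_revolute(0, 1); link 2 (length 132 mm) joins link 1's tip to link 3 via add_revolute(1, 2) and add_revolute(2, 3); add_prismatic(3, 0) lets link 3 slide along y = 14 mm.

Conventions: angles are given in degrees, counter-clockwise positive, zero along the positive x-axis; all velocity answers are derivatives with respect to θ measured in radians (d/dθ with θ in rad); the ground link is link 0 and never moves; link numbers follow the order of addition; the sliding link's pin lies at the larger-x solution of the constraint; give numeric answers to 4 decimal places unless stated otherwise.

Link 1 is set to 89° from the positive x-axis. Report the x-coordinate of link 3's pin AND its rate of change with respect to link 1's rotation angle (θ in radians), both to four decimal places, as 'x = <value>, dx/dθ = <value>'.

geometry: r = 27 mm, L = 132 mm, e = 14 mm
crank pin P = (r cos θ, r sin θ) = (0.471215, 26.995888)
h = r sin θ − e = 26.995888 − 14 = 12.995888
x = r cos θ + √(L² − h²) = 0.471215 + 131.358696 = 131.829911
dx/dθ = −r sin θ − h·r cos θ/√(L² − h²) (θ in radians; h = 12.995888) = -27.042507

x = 131.8299, dx/dθ = -27.0425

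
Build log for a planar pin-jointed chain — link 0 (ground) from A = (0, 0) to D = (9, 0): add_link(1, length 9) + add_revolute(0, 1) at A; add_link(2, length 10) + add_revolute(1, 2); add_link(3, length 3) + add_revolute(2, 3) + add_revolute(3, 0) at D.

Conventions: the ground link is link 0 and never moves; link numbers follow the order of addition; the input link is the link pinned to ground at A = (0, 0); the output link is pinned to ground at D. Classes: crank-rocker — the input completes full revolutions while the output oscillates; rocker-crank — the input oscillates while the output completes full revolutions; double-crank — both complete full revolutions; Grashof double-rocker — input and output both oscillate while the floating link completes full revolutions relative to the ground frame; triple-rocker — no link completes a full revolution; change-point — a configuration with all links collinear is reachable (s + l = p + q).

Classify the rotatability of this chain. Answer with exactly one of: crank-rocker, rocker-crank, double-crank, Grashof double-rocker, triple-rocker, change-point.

lengths: ground=9, input=9, coupler=10, output=3
sorted: s=3 (shortest), l=10 (longest), p+q=18
s + l = 13 vs p + q = 18
s + l < p + q (Grashof) with shortest = output link → rocker-crank

rocker-crank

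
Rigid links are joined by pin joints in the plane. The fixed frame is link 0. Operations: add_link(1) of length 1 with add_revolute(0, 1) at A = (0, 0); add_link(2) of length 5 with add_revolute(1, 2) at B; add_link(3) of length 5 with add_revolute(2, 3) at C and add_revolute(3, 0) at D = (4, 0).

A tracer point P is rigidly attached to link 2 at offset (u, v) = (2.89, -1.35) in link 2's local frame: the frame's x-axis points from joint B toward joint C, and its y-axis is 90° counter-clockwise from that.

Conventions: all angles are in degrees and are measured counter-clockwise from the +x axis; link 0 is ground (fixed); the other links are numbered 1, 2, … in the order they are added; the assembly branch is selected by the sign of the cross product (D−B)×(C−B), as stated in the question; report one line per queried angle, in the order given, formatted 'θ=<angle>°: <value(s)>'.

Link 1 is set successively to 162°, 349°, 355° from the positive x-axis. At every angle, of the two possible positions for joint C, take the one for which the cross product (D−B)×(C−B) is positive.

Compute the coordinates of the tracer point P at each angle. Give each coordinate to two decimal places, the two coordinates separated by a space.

A=(0,0), D=(4.00,0)
θ=162°: B = A + 1.00·(cos162°, sin162°) = (-0.9511, 0.3090)
θ=162°: |BD| = 4.9607
θ=162°: circle(B,5.00) ∩ circle(D,5.00): a=2.4803, h=4.3414
θ=162°:   candidates: C₊=(1.7949,4.4875) cross=21.536; C₋=(1.2540,-4.1785) cross=-21.536
θ=162°:   branch + wants cross > 0 → take C=(1.7949,4.4875) (cross=21.536)
θ=162°: ex = (C−B)/|BC| = (0.5492,0.8357); ey = (-0.8357,0.5492)
θ=162°: P = B + 2.89·ex + -1.35·ey = (1.7643,1.9828)
θ=349°: B = A + 1.00·(cos349°, sin349°) = (0.9816, -0.1908)
θ=349°: |BD| = 3.0244
θ=349°: circle(B,5.00) ∩ circle(D,5.00): a=1.5122, h=4.7658
θ=349°:   candidates: C₊=(2.1901,4.6609) cross=14.414; C₋=(2.7915,-4.8518) cross=-14.414
θ=349°:   branch + wants cross > 0 → take C=(2.1901,4.6609) (cross=14.414)
θ=349°: ex = (C−B)/|BC| = (0.2417,0.9704); ey = (-0.9704,0.2417)
θ=349°: P = B + 2.89·ex + -1.35·ey = (2.9901,2.2872)
θ=355°: B = A + 1.00·(cos355°, sin355°) = (0.9962, -0.0872)
θ=355°: |BD| = 3.0051
θ=355°: circle(B,5.00) ∩ circle(D,5.00): a=1.5025, h=4.7689
θ=355°:   candidates: C₊=(2.3598,4.7233) cross=14.331; C₋=(2.6364,-4.8105) cross=-14.331
θ=355°:   branch + wants cross > 0 → take C=(2.3598,4.7233) (cross=14.331)
θ=355°: ex = (C−B)/|BC| = (0.2727,0.9621); ey = (-0.9621,0.2727)
θ=355°: P = B + 2.89·ex + -1.35·ey = (3.0832,2.3251)

θ=162°: 1.76 1.98
θ=349°: 2.99 2.29
θ=355°: 3.08 2.33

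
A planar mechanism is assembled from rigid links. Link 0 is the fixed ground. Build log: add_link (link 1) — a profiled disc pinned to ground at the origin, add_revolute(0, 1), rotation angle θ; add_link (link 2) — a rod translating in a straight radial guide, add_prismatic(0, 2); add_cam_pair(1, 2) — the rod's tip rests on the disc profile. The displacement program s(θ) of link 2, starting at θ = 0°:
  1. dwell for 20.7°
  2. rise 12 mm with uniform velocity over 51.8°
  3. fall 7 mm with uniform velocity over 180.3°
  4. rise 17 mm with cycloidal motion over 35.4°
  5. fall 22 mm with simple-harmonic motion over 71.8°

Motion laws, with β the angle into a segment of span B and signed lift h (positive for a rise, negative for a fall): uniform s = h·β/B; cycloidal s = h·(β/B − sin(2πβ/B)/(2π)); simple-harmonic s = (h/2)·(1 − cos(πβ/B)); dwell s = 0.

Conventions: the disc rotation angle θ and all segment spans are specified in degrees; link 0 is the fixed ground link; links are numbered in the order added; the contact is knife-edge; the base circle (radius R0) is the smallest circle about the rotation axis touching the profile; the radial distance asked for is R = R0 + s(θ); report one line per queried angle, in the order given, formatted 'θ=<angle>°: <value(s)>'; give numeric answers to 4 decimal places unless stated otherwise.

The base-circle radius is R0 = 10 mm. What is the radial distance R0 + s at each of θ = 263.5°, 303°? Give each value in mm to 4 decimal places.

seg 1 [0°–20.7°] dwell: s stays 0.0000
seg 2 [20.7°–72.5°] uniform, h=12: full span → s += 12 → s = 12.0000
seg 3 [72.5°–252.8°] uniform, h=-7: full span → s += -7 → s = 5.0000
seg 4 [252.8°–288.2°] cycloidal, h=17: θ=263.5° here. β=10.7, B=35.4. 17·(0.3023 − sin(2π·0.3023)/(2π)) = 2.5773 → s = 7.5773
seg 4 [252.8°–288.2°] cycloidal, h=17: full span → s += 17 → s = 22.0000
seg 5 [288.2°–360°] simple-harmonic, h=-22: θ=303° here. β=14.8, B=71.8. -22/2·(1 − cos(π·0.2061)) = -2.2269 → s = 19.7731
θ=263.5°: R = R0 + s = 10 + 7.5773 = 17.5773
θ=303°: R = R0 + s = 10 + 19.7731 = 29.7731

θ=263.5°: 17.5773
θ=303°: 29.7731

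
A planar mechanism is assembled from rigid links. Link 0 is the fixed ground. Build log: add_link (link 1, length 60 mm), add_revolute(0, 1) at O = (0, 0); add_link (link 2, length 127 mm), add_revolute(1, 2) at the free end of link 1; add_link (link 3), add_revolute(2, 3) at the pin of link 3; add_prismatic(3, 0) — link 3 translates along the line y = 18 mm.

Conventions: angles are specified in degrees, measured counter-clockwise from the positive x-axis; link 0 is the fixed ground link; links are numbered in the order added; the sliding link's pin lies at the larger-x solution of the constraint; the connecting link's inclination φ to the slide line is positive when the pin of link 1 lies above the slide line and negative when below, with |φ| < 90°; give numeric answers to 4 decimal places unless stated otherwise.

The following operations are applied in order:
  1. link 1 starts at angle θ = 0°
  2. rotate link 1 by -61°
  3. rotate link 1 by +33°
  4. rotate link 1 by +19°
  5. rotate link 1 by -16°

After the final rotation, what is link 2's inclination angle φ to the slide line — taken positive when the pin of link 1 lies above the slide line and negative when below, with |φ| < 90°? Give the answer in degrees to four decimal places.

geometry: r = 60 mm, L = 127 mm, e = 18 mm; θ starts at 0°
rotate link 1 by -61°: θ ← 0° -61° = -61°
rotate link 1 by +33°: θ ← -61° +33° = -28°
rotate link 1 by +19°: θ ← -28° +19° = -9°
rotate link 1 by -16°: θ ← -9° -16° = -25°
h = r sin θ − e = -25.357096 − 18 = -43.357096
sin φ = h / L = -43.357096 / 127 = -0.34139445
φ = arcsin(-0.34139445) = -19.961855°

-19.9619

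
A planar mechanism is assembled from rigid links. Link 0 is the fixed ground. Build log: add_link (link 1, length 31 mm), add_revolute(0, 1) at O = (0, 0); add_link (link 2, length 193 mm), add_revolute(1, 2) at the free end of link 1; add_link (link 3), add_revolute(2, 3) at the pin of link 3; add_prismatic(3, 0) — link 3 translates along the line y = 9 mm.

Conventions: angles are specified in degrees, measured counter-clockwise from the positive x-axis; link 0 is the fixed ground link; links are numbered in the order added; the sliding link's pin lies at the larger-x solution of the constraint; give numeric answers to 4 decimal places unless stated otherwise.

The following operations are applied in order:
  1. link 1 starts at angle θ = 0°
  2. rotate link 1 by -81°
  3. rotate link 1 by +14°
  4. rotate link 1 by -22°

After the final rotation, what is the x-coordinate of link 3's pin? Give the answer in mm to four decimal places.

geometry: r = 31 mm, L = 193 mm, e = 9 mm; θ starts at 0°
rotate link 1 by -81°: θ ← 0° -81° = -81°
rotate link 1 by +14°: θ ← -81° +14° = -67°
rotate link 1 by -22°: θ ← -67° -22° = -89°
crank pin P = (r cos θ, r sin θ) = (0.541025, -30.995279)
h = r sin θ − e = -30.995279 − 9 = -39.995279
x = r cos θ + √(L² − h²) = 0.541025 + 188.810428 = 189.351453

189.3515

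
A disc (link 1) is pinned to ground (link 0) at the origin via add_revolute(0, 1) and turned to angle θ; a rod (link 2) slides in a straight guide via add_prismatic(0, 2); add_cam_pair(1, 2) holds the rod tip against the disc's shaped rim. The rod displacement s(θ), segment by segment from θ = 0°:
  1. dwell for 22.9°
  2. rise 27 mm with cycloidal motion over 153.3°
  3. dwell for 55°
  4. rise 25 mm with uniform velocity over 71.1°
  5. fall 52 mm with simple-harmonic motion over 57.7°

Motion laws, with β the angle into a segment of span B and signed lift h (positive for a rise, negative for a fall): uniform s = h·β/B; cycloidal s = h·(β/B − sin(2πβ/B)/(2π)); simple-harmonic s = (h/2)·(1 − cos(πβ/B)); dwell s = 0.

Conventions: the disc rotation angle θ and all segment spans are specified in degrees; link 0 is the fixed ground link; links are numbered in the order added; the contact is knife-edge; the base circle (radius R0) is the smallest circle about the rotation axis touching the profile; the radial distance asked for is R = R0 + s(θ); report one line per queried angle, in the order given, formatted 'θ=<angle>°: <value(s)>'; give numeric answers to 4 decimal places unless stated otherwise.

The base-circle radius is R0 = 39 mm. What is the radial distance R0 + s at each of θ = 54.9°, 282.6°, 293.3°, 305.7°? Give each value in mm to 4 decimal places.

segment 1 (0° to 22.9°, dwell): s unchanged at 0.0000
θ = 54.9° falls in segment 2 (22.9° to 176.2°, cycloidal, h = 27): β = 54.9 − 22.9 = 32°, B = 153.3°; Δs = 27·(0.2087 − sin(2π·0.2087)/(2π)) = 1.4824; s = 0.0000 + 1.4824 = 1.4824
segment 2 (22.9° to 176.2°, cycloidal, h = 27) is passed completely: s = 0.0000 + (27) = 27.0000
segment 3 (176.2° to 231.2°, dwell): s unchanged at 27.0000
θ = 282.6° falls in segment 4 (231.2° to 302.3°, uniform, h = 25): β = 282.6 − 231.2 = 51.4°, B = 71.1°; Δs = 25·51.4/71.1 = 18.0731; s = 27.0000 + 18.0731 = 45.0731
θ = 293.3° falls in segment 4 (231.2° to 302.3°, uniform, h = 25): β = 293.3 − 231.2 = 62.1°, B = 71.1°; Δs = 25·62.1/71.1 = 21.8354; s = 27.0000 + 21.8354 = 48.8354
segment 4 (231.2° to 302.3°, uniform, h = 25) is passed completely: s = 27.0000 + (25) = 52.0000
θ = 305.7° falls in segment 5 (302.3° to 360°, simple-harmonic, h = -52): β = 305.7 − 302.3 = 3.4°, B = 57.7°; Δs = -52/2·(1 − cos(π·0.0589)) = -0.4442; s = 52.0000 − 0.4442 = 51.5558
θ=54.9°: R = R0 + s = 39 + 1.4824 = 40.4824
θ=282.6°: R = R0 + s = 39 + 45.0731 = 84.0731
θ=293.3°: R = R0 + s = 39 + 48.8354 = 87.8354
θ=305.7°: R = R0 + s = 39 + 51.5558 = 90.5558

θ=54.9°: 40.4824
θ=282.6°: 84.0731
θ=293.3°: 87.8354
θ=305.7°: 90.5558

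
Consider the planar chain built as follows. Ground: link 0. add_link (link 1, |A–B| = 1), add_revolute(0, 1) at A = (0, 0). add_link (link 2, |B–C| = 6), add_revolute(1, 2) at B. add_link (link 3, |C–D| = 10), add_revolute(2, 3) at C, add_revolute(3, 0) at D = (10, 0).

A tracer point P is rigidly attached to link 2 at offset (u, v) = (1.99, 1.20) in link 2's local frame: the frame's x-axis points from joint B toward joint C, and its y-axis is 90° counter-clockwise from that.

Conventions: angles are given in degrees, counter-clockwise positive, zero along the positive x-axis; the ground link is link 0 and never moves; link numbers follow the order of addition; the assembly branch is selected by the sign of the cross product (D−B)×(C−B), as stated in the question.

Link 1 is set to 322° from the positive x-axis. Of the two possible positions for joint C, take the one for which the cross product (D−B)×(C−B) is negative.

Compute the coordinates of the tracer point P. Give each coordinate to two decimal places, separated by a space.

A=(0,0), D=(10.00,0)
B = A + 1.00·(cos322°, sin322°) = (0.7880, -0.6157)
|BD| = 9.2325
circle(B,6.00) ∩ circle(D,10.00): a=1.1503, h=5.8887
  candidates: C₊=(1.5430,5.3366) cross=54.368; C₋=(2.3284,-6.4146) cross=-54.368
  branch - wants cross < 0 → take C=(2.3284,-6.4146) (cross=-54.368)
ex = (C−B)/|BC| = (0.2567,-0.9665); ey = (0.9665,0.2567)
P = B + 1.99·ex + 1.20·ey = (2.4587,-2.2309)

2.46 -2.23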